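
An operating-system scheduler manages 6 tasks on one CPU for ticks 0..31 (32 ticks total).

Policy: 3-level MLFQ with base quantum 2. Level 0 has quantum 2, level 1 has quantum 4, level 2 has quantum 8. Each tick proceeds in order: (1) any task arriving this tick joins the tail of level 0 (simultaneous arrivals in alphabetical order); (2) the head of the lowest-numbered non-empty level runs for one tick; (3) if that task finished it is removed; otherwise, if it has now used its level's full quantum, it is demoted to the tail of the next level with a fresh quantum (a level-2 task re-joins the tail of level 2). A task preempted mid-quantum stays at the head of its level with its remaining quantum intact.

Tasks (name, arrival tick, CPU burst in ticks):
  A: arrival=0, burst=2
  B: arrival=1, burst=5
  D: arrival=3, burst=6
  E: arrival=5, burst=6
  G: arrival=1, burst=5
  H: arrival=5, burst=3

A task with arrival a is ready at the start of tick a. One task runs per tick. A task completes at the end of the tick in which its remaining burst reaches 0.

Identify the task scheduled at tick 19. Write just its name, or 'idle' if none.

t=0: L0/L1/L2 = A/-/- → run A
t=1: L0/L1/L2 = ABG/-/- → run A
t=2: L0/L1/L2 = BG/-/- → run B
t=3: L0/L1/L2 = BGD/-/- → run B
t=4: L0/L1/L2 = GD/B/- → run G
t=5: L0/L1/L2 = GDEH/B/- → run G
t=6: L0/L1/L2 = DEH/BG/- → run D
t=7: L0/L1/L2 = DEH/BG/- → run D
t=8: L0/L1/L2 = EH/BGD/- → run E
t=9: L0/L1/L2 = EH/BGD/- → run E
t=10: L0/L1/L2 = H/BGDE/- → run H
t=11: L0/L1/L2 = H/BGDE/- → run H
t=12: L0/L1/L2 = -/BGDEH/- → run B
t=13: L0/L1/L2 = -/BGDEH/- → run B
t=14: L0/L1/L2 = -/BGDEH/- → run B
t=15: L0/L1/L2 = -/GDEH/- → run G
t=16: L0/L1/L2 = -/GDEH/- → run G
t=17: L0/L1/L2 = -/GDEH/- → run G
t=18: L0/L1/L2 = -/DEH/- → run D
t=19: L0/L1/L2 = -/DEH/- → run D
t=20: L0/L1/L2 = -/DEH/- → run D
t=21: L0/L1/L2 = -/DEH/- → run D
t=22: L0/L1/L2 = -/EH/- → run E
t=23: L0/L1/L2 = -/EH/- → run E
t=24: L0/L1/L2 = -/EH/- → run E
t=25: L0/L1/L2 = -/EH/- → run E
t=26: L0/L1/L2 = -/H/- → run H
t=27: (idle)
t=28: (idle)
t=29: (idle)
t=30: (idle)
t=31: (idle)

running at tick 19 = D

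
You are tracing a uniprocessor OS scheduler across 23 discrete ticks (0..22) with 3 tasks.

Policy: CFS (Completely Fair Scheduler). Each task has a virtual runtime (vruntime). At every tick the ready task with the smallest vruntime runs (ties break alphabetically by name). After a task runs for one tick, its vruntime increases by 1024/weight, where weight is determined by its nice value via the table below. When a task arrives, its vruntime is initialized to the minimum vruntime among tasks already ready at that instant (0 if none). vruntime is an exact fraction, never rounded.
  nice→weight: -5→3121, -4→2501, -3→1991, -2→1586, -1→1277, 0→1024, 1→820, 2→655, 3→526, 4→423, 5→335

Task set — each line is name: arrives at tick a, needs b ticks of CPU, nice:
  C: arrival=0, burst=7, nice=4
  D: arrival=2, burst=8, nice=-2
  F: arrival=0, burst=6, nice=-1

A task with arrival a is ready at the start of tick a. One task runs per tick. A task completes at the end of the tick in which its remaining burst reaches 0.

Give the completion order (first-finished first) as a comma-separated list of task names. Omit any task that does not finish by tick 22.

t=0: vr[C=0 F=0] → run C
t=1: vr[C=1024/423 F=0] → run F
t=2: vr[C=1024/423 D=1024/1277 F=1024/1277] → run D
t=3: vr[C=1024/423 D=1465856/1012661 F=1024/1277] → run F
t=4: vr[C=1024/423 D=1465856/1012661 F=2048/1277] → run D
t=5: vr[C=1024/423 D=2119680/1012661 F=2048/1277] → run F
t=6: vr[C=1024/423 D=2119680/1012661 F=3072/1277] → run D
t=7: vr[C=1024/423 D=2773504/1012661 F=3072/1277] → run F
t=8: vr[C=1024/423 D=2773504/1012661 F=4096/1277] → run C
t=9: vr[C=2048/423 D=2773504/1012661 F=4096/1277] → run D
t=10: vr[C=2048/423 D=3427328/1012661 F=4096/1277] → run F
t=11: vr[C=2048/423 D=3427328/1012661 F=5120/1277] → run D
t=12: vr[C=2048/423 D=4081152/1012661 F=5120/1277] → run F
t=13: vr[C=2048/423 D=4081152/1012661] → run D
t=14: vr[C=2048/423 D=4734976/1012661] → run D
t=15: vr[C=2048/423 D=5388800/1012661] → run C
t=16: vr[C=1024/141 D=5388800/1012661] → run D
t=17: vr[C=1024/141] → run C
t=18: vr[C=4096/423] → run C
t=19: vr[C=5120/423] → run C
t=20: vr[C=2048/141] → run C
t=21: (idle)
t=22: (idle)

completion order = F, D, C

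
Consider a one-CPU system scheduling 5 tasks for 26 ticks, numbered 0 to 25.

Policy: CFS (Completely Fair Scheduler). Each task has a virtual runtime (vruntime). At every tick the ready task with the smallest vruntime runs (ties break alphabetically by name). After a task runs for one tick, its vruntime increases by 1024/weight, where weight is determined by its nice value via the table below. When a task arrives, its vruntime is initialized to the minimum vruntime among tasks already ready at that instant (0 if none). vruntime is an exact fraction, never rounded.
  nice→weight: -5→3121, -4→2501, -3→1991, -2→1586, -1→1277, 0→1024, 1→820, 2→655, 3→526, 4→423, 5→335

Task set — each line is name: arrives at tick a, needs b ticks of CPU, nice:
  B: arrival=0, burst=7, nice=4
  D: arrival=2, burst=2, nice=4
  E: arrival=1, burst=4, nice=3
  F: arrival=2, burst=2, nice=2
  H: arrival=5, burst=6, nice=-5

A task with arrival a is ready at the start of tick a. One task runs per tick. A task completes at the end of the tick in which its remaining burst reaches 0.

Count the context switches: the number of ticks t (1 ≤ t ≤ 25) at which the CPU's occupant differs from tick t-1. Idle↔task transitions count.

t=0: vr[B=0] → run B
t=1: vr[B=1024/423 E=1024/423] → run B
t=2: vr[B=2048/423 D=1024/423 E=1024/423 F=1024/423] → run D
t=3: vr[B=2048/423 D=2048/423 E=1024/423 F=1024/423] → run E
t=4: vr[B=2048/423 D=2048/423 E=485888/111249 F=1024/423] → run F
t=5: vr[B=2048/423 D=2048/423 E=485888/111249 F=1103872/277065 H=1103872/277065] → run F
t=6: vr[B=2048/423 D=2048/423 E=485888/111249 H=1103872/277065] → run H
t=7: vr[B=2048/423 D=2048/423 E=485888/111249 H=3728899072/864719865] → run H
t=8: vr[B=2048/423 D=2048/423 E=485888/111249 H=4012613632/864719865] → run E
t=9: vr[B=2048/423 D=2048/423 E=702464/111249 H=4012613632/864719865] → run H
t=10: vr[B=2048/423 D=2048/423 E=702464/111249 H=4296328192/864719865] → run B
t=11: vr[B=1024/141 D=2048/423 E=702464/111249 H=4296328192/864719865] → run D
t=12: vr[B=1024/141 E=702464/111249 H=4296328192/864719865] → run H
t=13: vr[B=1024/141 E=702464/111249 H=4580042752/864719865] → run H
t=14: vr[B=1024/141 E=702464/111249 H=4863757312/864719865] → run H
t=15: vr[B=1024/141 E=702464/111249] → run E
t=16: vr[B=1024/141 E=919040/111249] → run B
t=17: vr[B=4096/423 E=919040/111249] → run E
t=18: vr[B=4096/423] → run B
t=19: vr[B=5120/423] → run B
t=20: vr[B=2048/141] → run B
t=21: (idle)
t=22: (idle)
t=23: (idle)
t=24: (idle)
t=25: (idle)

context switches = 14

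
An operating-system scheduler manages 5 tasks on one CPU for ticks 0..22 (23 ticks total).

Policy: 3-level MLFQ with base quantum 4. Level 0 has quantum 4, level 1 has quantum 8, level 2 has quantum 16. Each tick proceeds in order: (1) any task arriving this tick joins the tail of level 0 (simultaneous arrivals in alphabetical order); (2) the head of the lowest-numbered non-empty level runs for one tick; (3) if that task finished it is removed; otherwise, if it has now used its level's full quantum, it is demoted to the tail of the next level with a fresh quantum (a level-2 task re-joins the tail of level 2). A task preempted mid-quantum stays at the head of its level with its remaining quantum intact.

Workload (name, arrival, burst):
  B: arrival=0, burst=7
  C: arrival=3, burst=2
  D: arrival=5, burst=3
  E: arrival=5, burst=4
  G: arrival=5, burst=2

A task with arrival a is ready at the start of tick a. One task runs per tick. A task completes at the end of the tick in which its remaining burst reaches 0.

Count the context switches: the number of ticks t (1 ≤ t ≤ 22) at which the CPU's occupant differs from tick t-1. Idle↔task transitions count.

t=0: L0/L1/L2 = B/-/- → run B
t=1: L0/L1/L2 = B/-/- → run B
t=2: L0/L1/L2 = B/-/- → run B
t=3: L0/L1/L2 = BC/-/- → run B
t=4: L0/L1/L2 = C/B/- → run C
t=5: L0/L1/L2 = CDEG/B/- → run C
t=6: L0/L1/L2 = DEG/B/- → run D
t=7: L0/L1/L2 = DEG/B/- → run D
t=8: L0/L1/L2 = DEG/B/- → run D
t=9: L0/L1/L2 = EG/B/- → run E
t=10: L0/L1/L2 = EG/B/- → run E
t=11: L0/L1/L2 = EG/B/- → run E
t=12: L0/L1/L2 = EG/B/- → run E
t=13: L0/L1/L2 = G/B/- → run G
t=14: L0/L1/L2 = G/B/- → run G
t=15: L0/L1/L2 = -/B/- → run B
t=16: L0/L1/L2 = -/B/- → run B
t=17: L0/L1/L2 = -/B/- → run B
t=18: (idle)
t=19: (idle)
t=20: (idle)
t=21: (idle)
t=22: (idle)

context switches = 6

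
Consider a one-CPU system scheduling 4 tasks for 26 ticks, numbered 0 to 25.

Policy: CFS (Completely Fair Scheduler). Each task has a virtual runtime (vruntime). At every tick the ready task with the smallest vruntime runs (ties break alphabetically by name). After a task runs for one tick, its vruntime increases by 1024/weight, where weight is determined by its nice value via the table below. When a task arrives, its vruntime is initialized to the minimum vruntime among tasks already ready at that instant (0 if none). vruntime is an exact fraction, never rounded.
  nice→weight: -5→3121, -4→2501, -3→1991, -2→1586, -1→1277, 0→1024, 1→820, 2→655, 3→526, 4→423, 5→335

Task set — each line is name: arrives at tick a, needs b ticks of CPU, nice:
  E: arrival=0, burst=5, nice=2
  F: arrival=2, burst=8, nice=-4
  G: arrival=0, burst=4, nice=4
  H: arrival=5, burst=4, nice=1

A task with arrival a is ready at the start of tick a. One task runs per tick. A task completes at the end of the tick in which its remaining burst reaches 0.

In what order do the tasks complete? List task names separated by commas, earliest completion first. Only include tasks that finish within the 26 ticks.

completion order = F, H, E, G

t=0: vr[E=0 G=0] → run E
t=1: vr[E=1024/655 G=0] → run G
t=2: vr[E=1024/655 F=1024/655 G=1024/423] → run E
t=3: vr[E=2048/655 F=1024/655 G=1024/423] → run F
t=4: vr[E=2048/655 F=3231744/1638155 G=1024/423] → run F
t=5: vr[E=2048/655 F=3902464/1638155 G=1024/423 H=3902464/1638155] → run F
t=6: vr[E=2048/655 F=4573184/1638155 G=1024/423 H=3902464/1638155] → run H
t=7: vr[E=2048/655 F=4573184/1638155 G=1024/423 H=1189632/327631] → run G
t=8: vr[E=2048/655 F=4573184/1638155 G=2048/423 H=1189632/327631] → run F
t=9: vr[E=2048/655 F=5243904/1638155 G=2048/423 H=1189632/327631] → run E
t=10: vr[E=3072/655 F=5243904/1638155 G=2048/423 H=1189632/327631] → run F
t=11: vr[E=3072/655 F=5914624/1638155 G=2048/423 H=1189632/327631] → run F
t=12: vr[E=3072/655 F=6585344/1638155 G=2048/423 H=1189632/327631] → run H
t=13: vr[E=3072/655 F=6585344/1638155 G=2048/423 H=7993856/1638155] → run F
t=14: vr[E=3072/655 F=7256064/1638155 G=2048/423 H=7993856/1638155] → run F
t=15: vr[E=3072/655 G=2048/423 H=7993856/1638155] → run E
t=16: vr[E=4096/655 G=2048/423 H=7993856/1638155] → run G
t=17: vr[E=4096/655 G=1024/141 H=7993856/1638155] → run H
t=18: vr[E=4096/655 G=1024/141 H=10039552/1638155] → run H
t=19: vr[E=4096/655 G=1024/141] → run E
t=20: vr[G=1024/141] → run G
t=21: (idle)
t=22: (idle)
t=23: (idle)
t=24: (idle)
t=25: (idle)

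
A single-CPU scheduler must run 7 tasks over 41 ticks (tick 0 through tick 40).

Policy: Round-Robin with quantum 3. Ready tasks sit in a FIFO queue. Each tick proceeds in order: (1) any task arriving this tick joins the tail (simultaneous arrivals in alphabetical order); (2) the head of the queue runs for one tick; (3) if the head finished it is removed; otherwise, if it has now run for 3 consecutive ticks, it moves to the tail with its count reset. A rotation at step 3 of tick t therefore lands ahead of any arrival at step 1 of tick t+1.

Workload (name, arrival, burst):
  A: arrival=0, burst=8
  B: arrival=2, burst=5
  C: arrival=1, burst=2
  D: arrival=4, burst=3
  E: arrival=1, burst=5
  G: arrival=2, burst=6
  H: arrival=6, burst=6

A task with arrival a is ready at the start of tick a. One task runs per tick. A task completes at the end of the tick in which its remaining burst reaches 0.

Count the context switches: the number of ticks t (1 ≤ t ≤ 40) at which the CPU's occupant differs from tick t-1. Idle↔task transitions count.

context switches = 13

t=0: queue=[A] q_used=0 → run A
t=1: queue=[A,C,E] q_used=1 → run A
t=2: queue=[A,C,E,B,G] q_used=2 → run A
t=3: queue=[C,E,B,G,A] q_used=0 → run C
t=4: queue=[C,E,B,G,A,D] q_used=1 → run C
t=5: queue=[E,B,G,A,D] q_used=0 → run E
t=6: queue=[E,B,G,A,D,H] q_used=1 → run E
t=7: queue=[E,B,G,A,D,H] q_used=2 → run E
t=8: queue=[B,G,A,D,H,E] q_used=0 → run B
t=9: queue=[B,G,A,D,H,E] q_used=1 → run B
t=10: queue=[B,G,A,D,H,E] q_used=2 → run B
t=11: queue=[G,A,D,H,E,B] q_used=0 → run G
t=12: queue=[G,A,D,H,E,B] q_used=1 → run G
t=13: queue=[G,A,D,H,E,B] q_used=2 → run G
t=14: queue=[A,D,H,E,B,G] q_used=0 → run A
t=15: queue=[A,D,H,E,B,G] q_used=1 → run A
t=16: queue=[A,D,H,E,B,G] q_used=2 → run A
t=17: queue=[D,H,E,B,G,A] q_used=0 → run D
t=18: queue=[D,H,E,B,G,A] q_used=1 → run D
t=19: queue=[D,H,E,B,G,A] q_used=2 → run D
t=20: queue=[H,E,B,G,A] q_used=0 → run H
t=21: queue=[H,E,B,G,A] q_used=1 → run H
t=22: queue=[H,E,B,G,A] q_used=2 → run H
t=23: queue=[E,B,G,A,H] q_used=0 → run E
t=24: queue=[E,B,G,A,H] q_used=1 → run E
t=25: queue=[B,G,A,H] q_used=0 → run B
t=26: queue=[B,G,A,H] q_used=1 → run B
t=27: queue=[G,A,H] q_used=0 → run G
t=28: queue=[G,A,H] q_used=1 → run G
t=29: queue=[G,A,H] q_used=2 → run G
t=30: queue=[A,H] q_used=0 → run A
t=31: queue=[A,H] q_used=1 → run A
t=32: queue=[H] q_used=0 → run H
t=33: queue=[H] q_used=1 → run H
t=34: queue=[H] q_used=2 → run H
t=35: (idle)
t=36: (idle)
t=37: (idle)
t=38: (idle)
t=39: (idle)
t=40: (idle)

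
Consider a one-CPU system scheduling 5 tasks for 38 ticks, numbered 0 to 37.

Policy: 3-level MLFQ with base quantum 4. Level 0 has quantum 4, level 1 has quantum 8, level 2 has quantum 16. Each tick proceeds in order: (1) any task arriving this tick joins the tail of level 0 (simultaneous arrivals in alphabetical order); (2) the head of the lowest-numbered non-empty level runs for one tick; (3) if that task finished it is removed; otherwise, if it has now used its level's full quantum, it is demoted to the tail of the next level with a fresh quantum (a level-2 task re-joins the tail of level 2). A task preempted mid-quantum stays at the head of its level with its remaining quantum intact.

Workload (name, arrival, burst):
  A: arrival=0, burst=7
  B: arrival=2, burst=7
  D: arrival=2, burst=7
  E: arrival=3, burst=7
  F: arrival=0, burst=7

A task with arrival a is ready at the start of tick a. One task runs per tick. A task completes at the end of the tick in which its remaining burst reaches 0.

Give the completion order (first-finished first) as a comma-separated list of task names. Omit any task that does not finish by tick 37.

completion order = A, F, B, D, E

t=0: L0/L1/L2 = AF/-/- → run A
t=1: L0/L1/L2 = AF/-/- → run A
t=2: L0/L1/L2 = AFBD/-/- → run A
t=3: L0/L1/L2 = AFBDE/-/- → run A
t=4: L0/L1/L2 = FBDE/A/- → run F
t=5: L0/L1/L2 = FBDE/A/- → run F
t=6: L0/L1/L2 = FBDE/A/- → run F
t=7: L0/L1/L2 = FBDE/A/- → run F
t=8: L0/L1/L2 = BDE/AF/- → run B
t=9: L0/L1/L2 = BDE/AF/- → run B
t=10: L0/L1/L2 = BDE/AF/- → run B
t=11: L0/L1/L2 = BDE/AF/- → run B
t=12: L0/L1/L2 = DE/AFB/- → run D
t=13: L0/L1/L2 = DE/AFB/- → run D
t=14: L0/L1/L2 = DE/AFB/- → run D
t=15: L0/L1/L2 = DE/AFB/- → run D
t=16: L0/L1/L2 = E/AFBD/- → run E
t=17: L0/L1/L2 = E/AFBD/- → run E
t=18: L0/L1/L2 = E/AFBD/- → run E
t=19: L0/L1/L2 = E/AFBD/- → run E
t=20: L0/L1/L2 = -/AFBDE/- → run A
t=21: L0/L1/L2 = -/AFBDE/- → run A
t=22: L0/L1/L2 = -/AFBDE/- → run A
t=23: L0/L1/L2 = -/FBDE/- → run F
t=24: L0/L1/L2 = -/FBDE/- → run F
t=25: L0/L1/L2 = -/FBDE/- → run F
t=26: L0/L1/L2 = -/BDE/- → run B
t=27: L0/L1/L2 = -/BDE/- → run B
t=28: L0/L1/L2 = -/BDE/- → run B
t=29: L0/L1/L2 = -/DE/- → run D
t=30: L0/L1/L2 = -/DE/- → run D
t=31: L0/L1/L2 = -/DE/- → run D
t=32: L0/L1/L2 = -/E/- → run E
t=33: L0/L1/L2 = -/E/- → run E
t=34: L0/L1/L2 = -/E/- → run E
t=35: (idle)
t=36: (idle)
t=37: (idle)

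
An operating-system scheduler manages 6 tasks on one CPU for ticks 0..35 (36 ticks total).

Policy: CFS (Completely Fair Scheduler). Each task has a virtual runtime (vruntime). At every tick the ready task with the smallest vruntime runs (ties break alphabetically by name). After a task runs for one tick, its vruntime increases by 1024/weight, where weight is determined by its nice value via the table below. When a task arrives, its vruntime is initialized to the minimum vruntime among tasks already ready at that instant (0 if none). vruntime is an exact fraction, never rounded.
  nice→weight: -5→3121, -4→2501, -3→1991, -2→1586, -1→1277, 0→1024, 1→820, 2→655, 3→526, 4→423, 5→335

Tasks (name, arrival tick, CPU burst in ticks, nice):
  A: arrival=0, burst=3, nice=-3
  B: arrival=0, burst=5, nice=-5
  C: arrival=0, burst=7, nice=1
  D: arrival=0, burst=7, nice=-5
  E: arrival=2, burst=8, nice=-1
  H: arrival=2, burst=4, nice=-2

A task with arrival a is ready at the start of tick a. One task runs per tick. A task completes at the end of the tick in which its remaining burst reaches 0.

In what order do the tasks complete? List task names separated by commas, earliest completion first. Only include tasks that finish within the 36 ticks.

t=0: vr[A=0 B=0 C=0 D=0] → run A
t=1: vr[A=1024/1991 B=0 C=0 D=0] → run B
t=2: vr[A=1024/1991 B=1024/3121 C=0 D=0 E=0 H=0] → run C
t=3: vr[A=1024/1991 B=1024/3121 C=256/205 D=0 E=0 H=0] → run D
t=4: vr[A=1024/1991 B=1024/3121 C=256/205 D=1024/3121 E=0 H=0] → run E
t=5: vr[A=1024/1991 B=1024/3121 C=256/205 D=1024/3121 E=1024/1277 H=0] → run H
t=6: vr[A=1024/1991 B=1024/3121 C=256/205 D=1024/3121 E=1024/1277 H=512/793] → run B
t=7: vr[A=1024/1991 B=2048/3121 C=256/205 D=1024/3121 E=1024/1277 H=512/793] → run D
t=8: vr[A=1024/1991 B=2048/3121 C=256/205 D=2048/3121 E=1024/1277 H=512/793] → run A
t=9: vr[A=2048/1991 B=2048/3121 C=256/205 D=2048/3121 E=1024/1277 H=512/793] → run H
t=10: vr[A=2048/1991 B=2048/3121 C=256/205 D=2048/3121 E=1024/1277 H=1024/793] → run B
t=11: vr[A=2048/1991 B=3072/3121 C=256/205 D=2048/3121 E=1024/1277 H=1024/793] → run D
t=12: vr[A=2048/1991 B=3072/3121 C=256/205 D=3072/3121 E=1024/1277 H=1024/793] → run E
t=13: vr[A=2048/1991 B=3072/3121 C=256/205 D=3072/3121 E=2048/1277 H=1024/793] → run B
t=14: vr[A=2048/1991 B=4096/3121 C=256/205 D=3072/3121 E=2048/1277 H=1024/793] → run D
t=15: vr[A=2048/1991 B=4096/3121 C=256/205 D=4096/3121 E=2048/1277 H=1024/793] → run A
t=16: vr[B=4096/3121 C=256/205 D=4096/3121 E=2048/1277 H=1024/793] → run C
t=17: vr[B=4096/3121 C=512/205 D=4096/3121 E=2048/1277 H=1024/793] → run H
t=18: vr[B=4096/3121 C=512/205 D=4096/3121 E=2048/1277 H=1536/793] → run B
t=19: vr[C=512/205 D=4096/3121 E=2048/1277 H=1536/793] → run D
t=20: vr[C=512/205 D=5120/3121 E=2048/1277 H=1536/793] → run E
t=21: vr[C=512/205 D=5120/3121 E=3072/1277 H=1536/793] → run D
t=22: vr[C=512/205 D=6144/3121 E=3072/1277 H=1536/793] → run H
t=23: vr[C=512/205 D=6144/3121 E=3072/1277] → run D
t=24: vr[C=512/205 E=3072/1277] → run E
t=25: vr[C=512/205 E=4096/1277] → run C
t=26: vr[C=768/205 E=4096/1277] → run E
t=27: vr[C=768/205 E=5120/1277] → run C
t=28: vr[C=1024/205 E=5120/1277] → run E
t=29: vr[C=1024/205 E=6144/1277] → run E
t=30: vr[C=1024/205 E=7168/1277] → run C
t=31: vr[C=256/41 E=7168/1277] → run E
t=32: vr[C=256/41] → run C
t=33: vr[C=1536/205] → run C
t=34: (idle)
t=35: (idle)

completion order = A, B, H, D, E, C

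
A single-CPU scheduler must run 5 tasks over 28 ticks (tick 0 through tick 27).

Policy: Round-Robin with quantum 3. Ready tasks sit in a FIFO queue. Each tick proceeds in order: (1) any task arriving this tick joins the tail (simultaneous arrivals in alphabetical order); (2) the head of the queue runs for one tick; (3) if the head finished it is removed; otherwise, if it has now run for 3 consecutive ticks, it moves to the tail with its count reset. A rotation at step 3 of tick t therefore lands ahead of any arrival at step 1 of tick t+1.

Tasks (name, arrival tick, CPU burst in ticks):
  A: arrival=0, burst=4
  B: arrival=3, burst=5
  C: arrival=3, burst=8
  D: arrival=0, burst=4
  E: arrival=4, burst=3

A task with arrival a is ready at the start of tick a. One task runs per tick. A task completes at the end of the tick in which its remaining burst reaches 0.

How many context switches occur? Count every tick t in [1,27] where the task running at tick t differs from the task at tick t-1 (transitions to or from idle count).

t=0: queue=[A,D] q_used=0 → run A
t=1: queue=[A,D] q_used=1 → run A
t=2: queue=[A,D] q_used=2 → run A
t=3: queue=[D,A,B,C] q_used=0 → run D
t=4: queue=[D,A,B,C,E] q_used=1 → run D
t=5: queue=[D,A,B,C,E] q_used=2 → run D
t=6: queue=[A,B,C,E,D] q_used=0 → run A
t=7: queue=[B,C,E,D] q_used=0 → run B
t=8: queue=[B,C,E,D] q_used=1 → run B
t=9: queue=[B,C,E,D] q_used=2 → run B
t=10: queue=[C,E,D,B] q_used=0 → run C
t=11: queue=[C,E,D,B] q_used=1 → run C
t=12: queue=[C,E,D,B] q_used=2 → run C
t=13: queue=[E,D,B,C] q_used=0 → run E
t=14: queue=[E,D,B,C] q_used=1 → run E
t=15: queue=[E,D,B,C] q_used=2 → run E
t=16: queue=[D,B,C] q_used=0 → run D
t=17: queue=[B,C] q_used=0 → run B
t=18: queue=[B,C] q_used=1 → run B
t=19: queue=[C] q_used=0 → run C
t=20: queue=[C] q_used=1 → run C
t=21: queue=[C] q_used=2 → run C
t=22: queue=[C] q_used=0 → run C
t=23: queue=[C] q_used=1 → run C
t=24: (idle)
t=25: (idle)
t=26: (idle)
t=27: (idle)

context switches = 9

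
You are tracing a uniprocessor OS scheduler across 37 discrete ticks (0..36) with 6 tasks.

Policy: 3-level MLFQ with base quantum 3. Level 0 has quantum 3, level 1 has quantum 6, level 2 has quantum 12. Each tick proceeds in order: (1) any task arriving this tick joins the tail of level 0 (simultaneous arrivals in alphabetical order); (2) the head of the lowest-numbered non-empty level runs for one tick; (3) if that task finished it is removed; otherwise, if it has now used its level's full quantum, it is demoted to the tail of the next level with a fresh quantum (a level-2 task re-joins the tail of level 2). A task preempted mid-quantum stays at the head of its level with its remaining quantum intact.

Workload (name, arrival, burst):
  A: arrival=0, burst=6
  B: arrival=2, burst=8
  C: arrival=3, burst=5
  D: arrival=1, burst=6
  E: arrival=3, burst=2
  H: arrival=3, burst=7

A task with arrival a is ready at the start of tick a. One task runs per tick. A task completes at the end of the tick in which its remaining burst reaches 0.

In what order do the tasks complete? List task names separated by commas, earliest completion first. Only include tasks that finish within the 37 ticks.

completion order = E, A, D, B, C, H

t=0: L0/L1/L2 = A/-/- → run A
t=1: L0/L1/L2 = AD/-/- → run A
t=2: L0/L1/L2 = ADB/-/- → run A
t=3: L0/L1/L2 = DBCEH/A/- → run D
t=4: L0/L1/L2 = DBCEH/A/- → run D
t=5: L0/L1/L2 = DBCEH/A/- → run D
t=6: L0/L1/L2 = BCEH/AD/- → run B
t=7: L0/L1/L2 = BCEH/AD/- → run B
t=8: L0/L1/L2 = BCEH/AD/- → run B
t=9: L0/L1/L2 = CEH/ADB/- → run C
t=10: L0/L1/L2 = CEH/ADB/- → run C
t=11: L0/L1/L2 = CEH/ADB/- → run C
t=12: L0/L1/L2 = EH/ADBC/- → run E
t=13: L0/L1/L2 = EH/ADBC/- → run E
t=14: L0/L1/L2 = H/ADBC/- → run H
t=15: L0/L1/L2 = H/ADBC/- → run H
t=16: L0/L1/L2 = H/ADBC/- → run H
t=17: L0/L1/L2 = -/ADBCH/- → run A
t=18: L0/L1/L2 = -/ADBCH/- → run A
t=19: L0/L1/L2 = -/ADBCH/- → run A
t=20: L0/L1/L2 = -/DBCH/- → run D
t=21: L0/L1/L2 = -/DBCH/- → run D
t=22: L0/L1/L2 = -/DBCH/- → run D
t=23: L0/L1/L2 = -/BCH/- → run B
t=24: L0/L1/L2 = -/BCH/- → run B
t=25: L0/L1/L2 = -/BCH/- → run B
t=26: L0/L1/L2 = -/BCH/- → run B
t=27: L0/L1/L2 = -/BCH/- → run B
t=28: L0/L1/L2 = -/CH/- → run C
t=29: L0/L1/L2 = -/CH/- → run C
t=30: L0/L1/L2 = -/H/- → run H
t=31: L0/L1/L2 = -/H/- → run H
t=32: L0/L1/L2 = -/H/- → run H
t=33: L0/L1/L2 = -/H/- → run H
t=34: (idle)
t=35: (idle)
t=36: (idle)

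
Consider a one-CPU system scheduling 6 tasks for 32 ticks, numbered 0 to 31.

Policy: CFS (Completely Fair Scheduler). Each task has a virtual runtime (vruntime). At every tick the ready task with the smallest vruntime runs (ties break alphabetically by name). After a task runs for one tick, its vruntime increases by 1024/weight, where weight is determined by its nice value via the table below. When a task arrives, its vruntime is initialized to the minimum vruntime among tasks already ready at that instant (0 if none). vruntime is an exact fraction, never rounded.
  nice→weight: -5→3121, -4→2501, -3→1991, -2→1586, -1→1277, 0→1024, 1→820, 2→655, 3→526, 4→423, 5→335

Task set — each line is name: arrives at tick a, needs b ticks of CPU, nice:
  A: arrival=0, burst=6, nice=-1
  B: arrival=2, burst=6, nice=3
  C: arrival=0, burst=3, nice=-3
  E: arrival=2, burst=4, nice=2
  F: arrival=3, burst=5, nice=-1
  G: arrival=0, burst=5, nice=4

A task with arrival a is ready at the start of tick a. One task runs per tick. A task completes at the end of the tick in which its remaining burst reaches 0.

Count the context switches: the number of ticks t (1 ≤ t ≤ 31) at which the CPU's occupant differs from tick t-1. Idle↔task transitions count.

context switches = 29

t=0: vr[A=0 C=0 G=0] → run A
t=1: vr[A=1024/1277 C=0 G=0] → run C
t=2: vr[A=1024/1277 B=0 C=1024/1991 E=0 G=0] → run B
t=3: vr[A=1024/1277 B=512/263 C=1024/1991 E=0 F=0 G=0] → run E
t=4: vr[A=1024/1277 B=512/263 C=1024/1991 E=1024/655 F=0 G=0] → run F
t=5: vr[A=1024/1277 B=512/263 C=1024/1991 E=1024/655 F=1024/1277 G=0] → run G
t=6: vr[A=1024/1277 B=512/263 C=1024/1991 E=1024/655 F=1024/1277 G=1024/423] → run C
t=7: vr[A=1024/1277 B=512/263 C=2048/1991 E=1024/655 F=1024/1277 G=1024/423] → run A
t=8: vr[A=2048/1277 B=512/263 C=2048/1991 E=1024/655 F=1024/1277 G=1024/423] → run F
t=9: vr[A=2048/1277 B=512/263 C=2048/1991 E=1024/655 F=2048/1277 G=1024/423] → run C
t=10: vr[A=2048/1277 B=512/263 E=1024/655 F=2048/1277 G=1024/423] → run E
t=11: vr[A=2048/1277 B=512/263 E=2048/655 F=2048/1277 G=1024/423] → run A
t=12: vr[A=3072/1277 B=512/263 E=2048/655 F=2048/1277 G=1024/423] → run F
t=13: vr[A=3072/1277 B=512/263 E=2048/655 F=3072/1277 G=1024/423] → run B
t=14: vr[A=3072/1277 B=1024/263 E=2048/655 F=3072/1277 G=1024/423] → run A
t=15: vr[A=4096/1277 B=1024/263 E=2048/655 F=3072/1277 G=1024/423] → run F
t=16: vr[A=4096/1277 B=1024/263 E=2048/655 F=4096/1277 G=1024/423] → run G
t=17: vr[A=4096/1277 B=1024/263 E=2048/655 F=4096/1277 G=2048/423] → run E
t=18: vr[A=4096/1277 B=1024/263 E=3072/655 F=4096/1277 G=2048/423] → run A
t=19: vr[A=5120/1277 B=1024/263 E=3072/655 F=4096/1277 G=2048/423] → run F
t=20: vr[A=5120/1277 B=1024/263 E=3072/655 G=2048/423] → run B
t=21: vr[A=5120/1277 B=1536/263 E=3072/655 G=2048/423] → run A
t=22: vr[B=1536/263 E=3072/655 G=2048/423] → run E
t=23: vr[B=1536/263 G=2048/423] → run G
t=24: vr[B=1536/263 G=1024/141] → run B
t=25: vr[B=2048/263 G=1024/141] → run G
t=26: vr[B=2048/263 G=4096/423] → run B
t=27: vr[B=2560/263 G=4096/423] → run G
t=28: vr[B=2560/263] → run B
t=29: (idle)
t=30: (idle)
t=31: (idle)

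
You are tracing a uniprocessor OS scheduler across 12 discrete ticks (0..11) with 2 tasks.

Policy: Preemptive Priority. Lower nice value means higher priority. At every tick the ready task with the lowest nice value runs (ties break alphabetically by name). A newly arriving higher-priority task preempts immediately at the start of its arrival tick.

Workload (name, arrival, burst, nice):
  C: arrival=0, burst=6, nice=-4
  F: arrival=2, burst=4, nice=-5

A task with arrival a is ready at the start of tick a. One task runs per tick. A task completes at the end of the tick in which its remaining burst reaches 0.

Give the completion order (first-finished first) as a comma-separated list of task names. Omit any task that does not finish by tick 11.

completion order = F, C

t=0: ready={C} → run C
t=1: ready={C} → run C
t=2: ready={C,F} → run F
t=3: ready={C,F} → run F
t=4: ready={C,F} → run F
t=5: ready={C,F} → run F
t=6: ready={C} → run C
t=7: ready={C} → run C
t=8: ready={C} → run C
t=9: ready={C} → run C
t=10: (idle)
t=11: (idle)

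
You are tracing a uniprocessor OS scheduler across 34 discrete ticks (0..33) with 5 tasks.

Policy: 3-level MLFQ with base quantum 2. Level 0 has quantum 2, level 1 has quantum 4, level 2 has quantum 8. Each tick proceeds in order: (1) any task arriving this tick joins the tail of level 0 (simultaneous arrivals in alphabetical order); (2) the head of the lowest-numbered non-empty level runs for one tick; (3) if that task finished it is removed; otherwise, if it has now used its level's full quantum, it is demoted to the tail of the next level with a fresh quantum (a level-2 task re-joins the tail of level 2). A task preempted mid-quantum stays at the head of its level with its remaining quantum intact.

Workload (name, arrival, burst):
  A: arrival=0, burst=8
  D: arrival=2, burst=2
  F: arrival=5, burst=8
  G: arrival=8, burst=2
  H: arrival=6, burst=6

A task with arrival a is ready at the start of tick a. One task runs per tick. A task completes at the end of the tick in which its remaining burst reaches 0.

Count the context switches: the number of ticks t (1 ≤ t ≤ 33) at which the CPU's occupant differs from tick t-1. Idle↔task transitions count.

context switches = 11

t=0: L0/L1/L2 = A/-/- → run A
t=1: L0/L1/L2 = A/-/- → run A
t=2: L0/L1/L2 = D/A/- → run D
t=3: L0/L1/L2 = D/A/- → run D
t=4: L0/L1/L2 = -/A/- → run A
t=5: L0/L1/L2 = F/A/- → run F
t=6: L0/L1/L2 = FH/A/- → run F
t=7: L0/L1/L2 = H/AF/- → run H
t=8: L0/L1/L2 = HG/AF/- → run H
t=9: L0/L1/L2 = G/AFH/- → run G
t=10: L0/L1/L2 = G/AFH/- → run G
t=11: L0/L1/L2 = -/AFH/- → run A
t=12: L0/L1/L2 = -/AFH/- → run A
t=13: L0/L1/L2 = -/AFH/- → run A
t=14: L0/L1/L2 = -/FH/A → run F
t=15: L0/L1/L2 = -/FH/A → run F
t=16: L0/L1/L2 = -/FH/A → run F
t=17: L0/L1/L2 = -/FH/A → run F
t=18: L0/L1/L2 = -/H/AF → run H
t=19: L0/L1/L2 = -/H/AF → run H
t=20: L0/L1/L2 = -/H/AF → run H
t=21: L0/L1/L2 = -/H/AF → run H
t=22: L0/L1/L2 = -/-/AF → run A
t=23: L0/L1/L2 = -/-/AF → run A
t=24: L0/L1/L2 = -/-/F → run F
t=25: L0/L1/L2 = -/-/F → run F
t=26: (idle)
t=27: (idle)
t=28: (idle)
t=29: (idle)
t=30: (idle)
t=31: (idle)
t=32: (idle)
t=33: (idle)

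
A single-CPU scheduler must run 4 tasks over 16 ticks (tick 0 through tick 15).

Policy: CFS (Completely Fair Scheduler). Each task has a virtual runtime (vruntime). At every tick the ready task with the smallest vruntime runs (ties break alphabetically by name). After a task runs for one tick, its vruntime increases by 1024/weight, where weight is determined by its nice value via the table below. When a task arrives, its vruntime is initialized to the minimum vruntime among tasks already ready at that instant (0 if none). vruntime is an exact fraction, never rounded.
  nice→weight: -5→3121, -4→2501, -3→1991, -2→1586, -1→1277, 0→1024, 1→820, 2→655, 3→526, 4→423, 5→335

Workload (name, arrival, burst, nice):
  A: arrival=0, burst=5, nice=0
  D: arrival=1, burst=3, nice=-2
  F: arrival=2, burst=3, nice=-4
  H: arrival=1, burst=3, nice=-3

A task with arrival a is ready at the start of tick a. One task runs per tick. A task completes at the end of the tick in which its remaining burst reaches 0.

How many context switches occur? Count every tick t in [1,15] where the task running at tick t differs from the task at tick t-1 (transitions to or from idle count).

t=0: vr[A=0] → run A
t=1: vr[A=1 D=1 H=1] → run A
t=2: vr[A=2 D=1 F=1 H=1] → run D
t=3: vr[A=2 D=1305/793 F=1 H=1] → run F
t=4: vr[A=2 D=1305/793 F=3525/2501 H=1] → run H
t=5: vr[A=2 D=1305/793 F=3525/2501 H=3015/1991] → run F
t=6: vr[A=2 D=1305/793 F=4549/2501 H=3015/1991] → run H
t=7: vr[A=2 D=1305/793 F=4549/2501 H=4039/1991] → run D
t=8: vr[A=2 D=1817/793 F=4549/2501 H=4039/1991] → run F
t=9: vr[A=2 D=1817/793 H=4039/1991] → run A
t=10: vr[A=3 D=1817/793 H=4039/1991] → run H
t=11: vr[A=3 D=1817/793] → run D
t=12: vr[A=3] → run A
t=13: vr[A=4] → run A
t=14: (idle)
t=15: (idle)

context switches = 12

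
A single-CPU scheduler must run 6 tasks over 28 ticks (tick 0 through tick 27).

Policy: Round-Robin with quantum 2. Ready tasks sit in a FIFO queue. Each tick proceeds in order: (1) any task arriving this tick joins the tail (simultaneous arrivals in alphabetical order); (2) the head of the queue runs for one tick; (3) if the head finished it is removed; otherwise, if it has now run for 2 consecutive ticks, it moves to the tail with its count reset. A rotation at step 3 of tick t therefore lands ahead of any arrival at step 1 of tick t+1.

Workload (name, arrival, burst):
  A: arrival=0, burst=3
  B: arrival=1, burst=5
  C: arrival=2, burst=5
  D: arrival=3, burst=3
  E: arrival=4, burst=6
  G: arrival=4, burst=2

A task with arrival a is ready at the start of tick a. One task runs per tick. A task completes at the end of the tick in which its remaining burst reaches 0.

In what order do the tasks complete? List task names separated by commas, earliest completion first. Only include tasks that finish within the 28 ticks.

t=0: queue=[A] q_used=0 → run A
t=1: queue=[A,B] q_used=1 → run A
t=2: queue=[B,A,C] q_used=0 → run B
t=3: queue=[B,A,C,D] q_used=1 → run B
t=4: queue=[A,C,D,B,E,G] q_used=0 → run A
t=5: queue=[C,D,B,E,G] q_used=0 → run C
t=6: queue=[C,D,B,E,G] q_used=1 → run C
t=7: queue=[D,B,E,G,C] q_used=0 → run D
t=8: queue=[D,B,E,G,C] q_used=1 → run D
t=9: queue=[B,E,G,C,D] q_used=0 → run B
t=10: queue=[B,E,G,C,D] q_used=1 → run B
t=11: queue=[E,G,C,D,B] q_used=0 → run E
t=12: queue=[E,G,C,D,B] q_used=1 → run E
t=13: queue=[G,C,D,B,E] q_used=0 → run G
t=14: queue=[G,C,D,B,E] q_used=1 → run G
t=15: queue=[C,D,B,E] q_used=0 → run C
t=16: queue=[C,D,B,E] q_used=1 → run C
t=17: queue=[D,B,E,C] q_used=0 → run D
t=18: queue=[B,E,C] q_used=0 → run B
t=19: queue=[E,C] q_used=0 → run E
t=20: queue=[E,C] q_used=1 → run E
t=21: queue=[C,E] q_used=0 → run C
t=22: queue=[E] q_used=0 → run E
t=23: queue=[E] q_used=1 → run E
t=24: (idle)
t=25: (idle)
t=26: (idle)
t=27: (idle)

completion order = A, G, D, B, C, E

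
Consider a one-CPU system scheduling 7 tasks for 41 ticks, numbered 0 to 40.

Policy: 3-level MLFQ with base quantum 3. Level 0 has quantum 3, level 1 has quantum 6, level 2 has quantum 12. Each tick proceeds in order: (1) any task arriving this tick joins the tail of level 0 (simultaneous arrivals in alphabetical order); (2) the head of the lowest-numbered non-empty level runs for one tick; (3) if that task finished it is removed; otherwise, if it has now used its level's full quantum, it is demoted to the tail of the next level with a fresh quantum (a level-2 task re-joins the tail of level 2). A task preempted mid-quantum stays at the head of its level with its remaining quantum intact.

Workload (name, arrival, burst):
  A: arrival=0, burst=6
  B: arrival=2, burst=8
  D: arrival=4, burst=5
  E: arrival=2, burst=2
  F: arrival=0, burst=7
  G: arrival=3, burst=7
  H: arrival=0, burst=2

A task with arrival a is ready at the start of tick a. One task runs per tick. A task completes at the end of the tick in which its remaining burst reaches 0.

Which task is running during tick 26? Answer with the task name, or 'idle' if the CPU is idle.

t=0: L0/L1/L2 = AFH/-/- → run A
t=1: L0/L1/L2 = AFH/-/- → run A
t=2: L0/L1/L2 = AFHBE/-/- → run A
t=3: L0/L1/L2 = FHBEG/A/- → run F
t=4: L0/L1/L2 = FHBEGD/A/- → run F
t=5: L0/L1/L2 = FHBEGD/A/- → run F
t=6: L0/L1/L2 = HBEGD/AF/- → run H
t=7: L0/L1/L2 = HBEGD/AF/- → run H
t=8: L0/L1/L2 = BEGD/AF/- → run B
t=9: L0/L1/L2 = BEGD/AF/- → run B
t=10: L0/L1/L2 = BEGD/AF/- → run B
t=11: L0/L1/L2 = EGD/AFB/- → run E
t=12: L0/L1/L2 = EGD/AFB/- → run E
t=13: L0/L1/L2 = GD/AFB/- → run G
t=14: L0/L1/L2 = GD/AFB/- → run G
t=15: L0/L1/L2 = GD/AFB/- → run G
t=16: L0/L1/L2 = D/AFBG/- → run D
t=17: L0/L1/L2 = D/AFBG/- → run D
t=18: L0/L1/L2 = D/AFBG/- → run D
t=19: L0/L1/L2 = -/AFBGD/- → run A
t=20: L0/L1/L2 = -/AFBGD/- → run A
t=21: L0/L1/L2 = -/AFBGD/- → run A
t=22: L0/L1/L2 = -/FBGD/- → run F
t=23: L0/L1/L2 = -/FBGD/- → run F
t=24: L0/L1/L2 = -/FBGD/- → run F
t=25: L0/L1/L2 = -/FBGD/- → run F
t=26: L0/L1/L2 = -/BGD/- → run B
t=27: L0/L1/L2 = -/BGD/- → run B
t=28: L0/L1/L2 = -/BGD/- → run B
t=29: L0/L1/L2 = -/BGD/- → run B
t=30: L0/L1/L2 = -/BGD/- → run B
t=31: L0/L1/L2 = -/GD/- → run G
t=32: L0/L1/L2 = -/GD/- → run G
t=33: L0/L1/L2 = -/GD/- → run G
t=34: L0/L1/L2 = -/GD/- → run G
t=35: L0/L1/L2 = -/D/- → run D
t=36: L0/L1/L2 = -/D/- → run D
t=37: (idle)
t=38: (idle)
t=39: (idle)
t=40: (idle)

running at tick 26 = B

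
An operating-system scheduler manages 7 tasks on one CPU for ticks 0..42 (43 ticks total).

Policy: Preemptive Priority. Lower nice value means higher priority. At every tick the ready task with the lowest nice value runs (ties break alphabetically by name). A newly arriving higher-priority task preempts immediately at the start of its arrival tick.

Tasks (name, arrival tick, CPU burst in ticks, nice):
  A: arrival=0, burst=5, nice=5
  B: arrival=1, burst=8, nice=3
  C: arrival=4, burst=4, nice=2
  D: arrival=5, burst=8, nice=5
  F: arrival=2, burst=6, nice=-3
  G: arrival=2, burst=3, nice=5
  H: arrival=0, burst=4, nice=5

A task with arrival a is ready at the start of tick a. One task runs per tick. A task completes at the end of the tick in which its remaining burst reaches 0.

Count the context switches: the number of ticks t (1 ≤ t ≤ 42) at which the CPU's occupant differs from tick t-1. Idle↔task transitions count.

context switches = 9

t=0: ready={A,H} → run A
t=1: ready={A,B,H} → run B
t=2: ready={A,B,F,G,H} → run F
t=3: ready={A,B,F,G,H} → run F
t=4: ready={A,B,C,F,G,H} → run F
t=5: ready={A,B,C,D,F,G,H} → run F
t=6: ready={A,B,C,D,F,G,H} → run F
t=7: ready={A,B,C,D,F,G,H} → run F
t=8: ready={A,B,C,D,G,H} → run C
t=9: ready={A,B,C,D,G,H} → run C
t=10: ready={A,B,C,D,G,H} → run C
t=11: ready={A,B,C,D,G,H} → run C
t=12: ready={A,B,D,G,H} → run B
t=13: ready={A,B,D,G,H} → run B
t=14: ready={A,B,D,G,H} → run B
t=15: ready={A,B,D,G,H} → run B
t=16: ready={A,B,D,G,H} → run B
t=17: ready={A,B,D,G,H} → run B
t=18: ready={A,B,D,G,H} → run B
t=19: ready={A,D,G,H} → run A
t=20: ready={A,D,G,H} → run A
t=21: ready={A,D,G,H} → run A
t=22: ready={A,D,G,H} → run A
t=23: ready={D,G,H} → run D
t=24: ready={D,G,H} → run D
t=25: ready={D,G,H} → run D
t=26: ready={D,G,H} → run D
t=27: ready={D,G,H} → run D
t=28: ready={D,G,H} → run D
t=29: ready={D,G,H} → run D
t=30: ready={D,G,H} → run D
t=31: ready={G,H} → run G
t=32: ready={G,H} → run G
t=33: ready={G,H} → run G
t=34: ready={H} → run H
t=35: ready={H} → run H
t=36: ready={H} → run H
t=37: ready={H} → run H
t=38: (idle)
t=39: (idle)
t=40: (idle)
t=41: (idle)
t=42: (idle)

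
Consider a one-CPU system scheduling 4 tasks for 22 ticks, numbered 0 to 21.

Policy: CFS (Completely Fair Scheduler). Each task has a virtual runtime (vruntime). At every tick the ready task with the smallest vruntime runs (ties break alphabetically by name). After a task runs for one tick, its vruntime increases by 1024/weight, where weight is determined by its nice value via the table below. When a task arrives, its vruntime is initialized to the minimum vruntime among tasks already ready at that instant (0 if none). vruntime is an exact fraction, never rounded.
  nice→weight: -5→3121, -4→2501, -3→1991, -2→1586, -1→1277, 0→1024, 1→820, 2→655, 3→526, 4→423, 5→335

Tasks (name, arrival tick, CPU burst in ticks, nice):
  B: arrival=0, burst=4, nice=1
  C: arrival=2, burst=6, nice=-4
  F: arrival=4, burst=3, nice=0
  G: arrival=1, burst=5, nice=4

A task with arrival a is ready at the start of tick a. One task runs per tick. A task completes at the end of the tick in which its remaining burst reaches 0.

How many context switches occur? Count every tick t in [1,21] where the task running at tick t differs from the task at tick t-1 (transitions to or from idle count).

t=0: vr[B=0] → run B
t=1: vr[B=256/205 G=256/205] → run B
t=2: vr[B=512/205 C=256/205 G=256/205] → run C
t=3: vr[B=512/205 C=20736/12505 G=256/205] → run G
t=4: vr[B=512/205 C=20736/12505 F=20736/12505 G=318208/86715] → run C
t=5: vr[B=512/205 C=25856/12505 F=20736/12505 G=318208/86715] → run F
t=6: vr[B=512/205 C=25856/12505 F=33241/12505 G=318208/86715] → run C
t=7: vr[B=512/205 C=30976/12505 F=33241/12505 G=318208/86715] → run C
t=8: vr[B=512/205 C=36096/12505 F=33241/12505 G=318208/86715] → run B
t=9: vr[B=768/205 C=36096/12505 F=33241/12505 G=318208/86715] → run F
t=10: vr[B=768/205 C=36096/12505 F=45746/12505 G=318208/86715] → run C
t=11: vr[B=768/205 C=41216/12505 F=45746/12505 G=318208/86715] → run C
t=12: vr[B=768/205 F=45746/12505 G=318208/86715] → run F
t=13: vr[B=768/205 G=318208/86715] → run G
t=14: vr[B=768/205 G=528128/86715] → run B
t=15: vr[G=528128/86715] → run G
t=16: vr[G=246016/28905] → run G
t=17: vr[G=947968/86715] → run G
t=18: (idle)
t=19: (idle)
t=20: (idle)
t=21: (idle)

context switches = 13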